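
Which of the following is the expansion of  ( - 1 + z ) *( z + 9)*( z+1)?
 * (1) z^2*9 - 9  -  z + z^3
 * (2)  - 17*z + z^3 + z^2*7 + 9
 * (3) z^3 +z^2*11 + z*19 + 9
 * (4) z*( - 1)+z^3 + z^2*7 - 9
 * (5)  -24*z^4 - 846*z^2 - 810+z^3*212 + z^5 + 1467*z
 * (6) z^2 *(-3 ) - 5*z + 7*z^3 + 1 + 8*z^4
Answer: 1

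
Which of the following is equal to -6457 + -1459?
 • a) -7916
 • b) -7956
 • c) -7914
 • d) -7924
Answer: a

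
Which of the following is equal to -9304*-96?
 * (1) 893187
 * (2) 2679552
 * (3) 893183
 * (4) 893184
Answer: 4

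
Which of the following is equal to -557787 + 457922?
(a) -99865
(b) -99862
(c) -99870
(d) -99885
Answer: a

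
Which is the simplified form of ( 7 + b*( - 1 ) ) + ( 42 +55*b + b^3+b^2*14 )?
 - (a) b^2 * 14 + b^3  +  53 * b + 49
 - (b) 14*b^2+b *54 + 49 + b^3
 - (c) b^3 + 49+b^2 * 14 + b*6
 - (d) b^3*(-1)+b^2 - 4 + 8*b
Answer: b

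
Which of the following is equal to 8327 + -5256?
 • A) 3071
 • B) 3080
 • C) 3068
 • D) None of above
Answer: A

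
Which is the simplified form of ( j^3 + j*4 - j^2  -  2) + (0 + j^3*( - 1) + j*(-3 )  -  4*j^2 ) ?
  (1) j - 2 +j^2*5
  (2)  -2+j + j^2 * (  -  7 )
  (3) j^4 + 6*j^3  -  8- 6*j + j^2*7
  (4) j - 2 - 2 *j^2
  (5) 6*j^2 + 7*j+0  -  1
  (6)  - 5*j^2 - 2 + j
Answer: 6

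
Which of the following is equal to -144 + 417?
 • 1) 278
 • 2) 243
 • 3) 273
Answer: 3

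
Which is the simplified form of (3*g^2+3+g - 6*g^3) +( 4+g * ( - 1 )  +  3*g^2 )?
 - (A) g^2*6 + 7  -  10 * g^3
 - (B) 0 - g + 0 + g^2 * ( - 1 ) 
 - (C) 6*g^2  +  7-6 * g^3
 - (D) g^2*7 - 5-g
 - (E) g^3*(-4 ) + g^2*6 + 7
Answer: C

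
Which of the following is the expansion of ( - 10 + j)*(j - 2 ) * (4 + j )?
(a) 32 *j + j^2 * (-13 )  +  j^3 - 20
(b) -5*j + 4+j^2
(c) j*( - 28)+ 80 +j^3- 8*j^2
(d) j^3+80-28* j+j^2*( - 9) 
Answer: c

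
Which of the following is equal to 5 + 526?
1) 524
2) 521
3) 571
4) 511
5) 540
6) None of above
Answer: 6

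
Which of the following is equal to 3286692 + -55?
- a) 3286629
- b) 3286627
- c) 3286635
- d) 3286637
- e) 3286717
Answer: d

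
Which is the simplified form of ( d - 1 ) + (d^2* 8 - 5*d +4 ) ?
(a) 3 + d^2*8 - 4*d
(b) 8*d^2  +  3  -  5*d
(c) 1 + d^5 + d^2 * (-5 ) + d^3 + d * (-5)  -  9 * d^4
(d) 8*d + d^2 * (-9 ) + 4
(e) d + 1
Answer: a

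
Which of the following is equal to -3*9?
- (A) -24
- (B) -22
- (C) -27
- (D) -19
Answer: C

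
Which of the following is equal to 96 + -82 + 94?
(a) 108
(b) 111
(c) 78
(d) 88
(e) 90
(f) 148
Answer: a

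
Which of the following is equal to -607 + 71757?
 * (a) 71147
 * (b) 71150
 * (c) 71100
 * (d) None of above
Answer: b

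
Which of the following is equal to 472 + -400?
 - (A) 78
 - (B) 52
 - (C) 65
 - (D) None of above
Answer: D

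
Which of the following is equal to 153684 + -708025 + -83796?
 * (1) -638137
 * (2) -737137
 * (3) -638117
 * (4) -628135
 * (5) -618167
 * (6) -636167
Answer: 1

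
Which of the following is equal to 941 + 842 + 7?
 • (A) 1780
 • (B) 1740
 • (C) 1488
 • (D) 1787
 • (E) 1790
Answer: E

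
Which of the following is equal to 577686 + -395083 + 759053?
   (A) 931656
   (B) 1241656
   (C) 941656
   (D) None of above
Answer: C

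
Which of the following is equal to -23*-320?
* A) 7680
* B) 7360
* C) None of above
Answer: B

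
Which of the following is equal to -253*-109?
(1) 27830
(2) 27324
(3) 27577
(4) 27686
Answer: 3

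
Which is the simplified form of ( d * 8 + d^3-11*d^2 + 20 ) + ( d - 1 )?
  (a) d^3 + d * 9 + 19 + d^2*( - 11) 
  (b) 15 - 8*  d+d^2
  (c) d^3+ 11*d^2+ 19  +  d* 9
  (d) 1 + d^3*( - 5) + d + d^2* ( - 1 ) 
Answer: a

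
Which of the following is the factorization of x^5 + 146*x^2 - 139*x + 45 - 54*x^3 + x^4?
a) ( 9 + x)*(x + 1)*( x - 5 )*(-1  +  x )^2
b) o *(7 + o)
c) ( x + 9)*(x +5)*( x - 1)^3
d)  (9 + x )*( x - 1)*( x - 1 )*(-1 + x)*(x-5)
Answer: d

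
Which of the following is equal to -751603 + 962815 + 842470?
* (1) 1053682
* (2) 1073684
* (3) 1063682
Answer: 1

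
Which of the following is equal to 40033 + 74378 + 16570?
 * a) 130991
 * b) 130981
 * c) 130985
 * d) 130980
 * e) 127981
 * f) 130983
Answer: b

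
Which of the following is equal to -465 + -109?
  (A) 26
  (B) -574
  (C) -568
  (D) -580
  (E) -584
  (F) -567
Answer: B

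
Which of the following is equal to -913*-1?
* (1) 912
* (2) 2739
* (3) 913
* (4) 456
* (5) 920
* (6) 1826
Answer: 3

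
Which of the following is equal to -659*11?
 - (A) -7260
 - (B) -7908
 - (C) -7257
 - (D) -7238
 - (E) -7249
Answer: E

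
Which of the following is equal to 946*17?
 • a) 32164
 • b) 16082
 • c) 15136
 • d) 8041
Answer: b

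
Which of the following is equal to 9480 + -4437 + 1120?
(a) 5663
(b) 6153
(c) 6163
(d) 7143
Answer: c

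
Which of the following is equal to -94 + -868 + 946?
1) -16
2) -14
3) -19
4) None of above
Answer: 1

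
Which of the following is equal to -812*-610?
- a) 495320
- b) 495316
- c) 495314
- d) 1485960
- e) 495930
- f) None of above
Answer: a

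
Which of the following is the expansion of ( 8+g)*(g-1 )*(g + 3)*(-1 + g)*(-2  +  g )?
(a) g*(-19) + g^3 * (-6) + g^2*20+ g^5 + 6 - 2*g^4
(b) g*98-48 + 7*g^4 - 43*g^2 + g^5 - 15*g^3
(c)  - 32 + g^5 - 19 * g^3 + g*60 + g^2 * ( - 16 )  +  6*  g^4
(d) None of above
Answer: b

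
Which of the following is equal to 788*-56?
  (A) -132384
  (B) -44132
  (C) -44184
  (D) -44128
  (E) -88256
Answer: D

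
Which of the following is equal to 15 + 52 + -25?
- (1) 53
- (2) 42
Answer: 2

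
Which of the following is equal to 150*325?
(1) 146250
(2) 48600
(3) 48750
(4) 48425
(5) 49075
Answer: 3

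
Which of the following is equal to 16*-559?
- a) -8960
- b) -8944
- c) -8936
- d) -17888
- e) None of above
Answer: b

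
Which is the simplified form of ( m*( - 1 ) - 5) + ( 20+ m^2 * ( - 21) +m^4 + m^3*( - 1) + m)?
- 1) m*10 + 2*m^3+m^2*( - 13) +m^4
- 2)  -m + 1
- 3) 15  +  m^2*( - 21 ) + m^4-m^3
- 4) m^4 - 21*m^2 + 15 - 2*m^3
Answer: 3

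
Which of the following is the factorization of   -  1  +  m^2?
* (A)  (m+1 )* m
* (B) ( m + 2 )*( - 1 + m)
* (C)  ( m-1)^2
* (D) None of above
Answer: D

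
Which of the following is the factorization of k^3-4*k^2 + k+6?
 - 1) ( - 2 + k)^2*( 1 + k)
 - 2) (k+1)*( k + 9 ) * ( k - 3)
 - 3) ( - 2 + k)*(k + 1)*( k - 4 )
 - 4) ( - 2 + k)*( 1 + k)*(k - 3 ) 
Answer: 4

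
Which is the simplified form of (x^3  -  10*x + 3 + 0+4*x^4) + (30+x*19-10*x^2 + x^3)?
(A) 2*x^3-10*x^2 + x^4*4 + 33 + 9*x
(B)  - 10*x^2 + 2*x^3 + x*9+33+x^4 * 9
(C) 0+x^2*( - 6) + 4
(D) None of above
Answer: A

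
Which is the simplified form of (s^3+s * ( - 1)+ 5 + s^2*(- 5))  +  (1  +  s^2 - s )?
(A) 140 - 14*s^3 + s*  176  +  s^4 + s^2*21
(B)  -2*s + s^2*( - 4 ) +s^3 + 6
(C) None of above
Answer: B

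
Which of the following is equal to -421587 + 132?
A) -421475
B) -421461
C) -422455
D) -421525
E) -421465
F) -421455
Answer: F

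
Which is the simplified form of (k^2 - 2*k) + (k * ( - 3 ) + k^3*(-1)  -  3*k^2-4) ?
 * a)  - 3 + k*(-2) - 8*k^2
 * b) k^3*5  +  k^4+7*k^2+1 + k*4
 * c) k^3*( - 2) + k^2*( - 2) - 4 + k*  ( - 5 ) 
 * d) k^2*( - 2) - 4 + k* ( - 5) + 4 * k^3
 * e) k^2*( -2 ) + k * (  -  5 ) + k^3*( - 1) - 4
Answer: e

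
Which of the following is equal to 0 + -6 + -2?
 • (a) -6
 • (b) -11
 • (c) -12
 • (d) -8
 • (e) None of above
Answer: d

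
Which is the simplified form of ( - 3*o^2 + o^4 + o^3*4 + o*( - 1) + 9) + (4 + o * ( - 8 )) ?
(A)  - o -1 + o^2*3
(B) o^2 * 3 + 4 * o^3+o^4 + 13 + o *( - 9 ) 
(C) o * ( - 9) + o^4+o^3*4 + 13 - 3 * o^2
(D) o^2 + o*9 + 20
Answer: C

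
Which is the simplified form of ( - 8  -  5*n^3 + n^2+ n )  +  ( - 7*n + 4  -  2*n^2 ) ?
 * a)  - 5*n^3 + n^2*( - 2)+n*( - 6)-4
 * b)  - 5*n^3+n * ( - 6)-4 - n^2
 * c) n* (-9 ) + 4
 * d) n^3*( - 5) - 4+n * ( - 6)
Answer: b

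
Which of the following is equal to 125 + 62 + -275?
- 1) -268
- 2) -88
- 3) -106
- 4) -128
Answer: 2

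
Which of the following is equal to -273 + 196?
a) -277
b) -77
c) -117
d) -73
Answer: b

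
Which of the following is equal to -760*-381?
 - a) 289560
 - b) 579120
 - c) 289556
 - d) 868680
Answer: a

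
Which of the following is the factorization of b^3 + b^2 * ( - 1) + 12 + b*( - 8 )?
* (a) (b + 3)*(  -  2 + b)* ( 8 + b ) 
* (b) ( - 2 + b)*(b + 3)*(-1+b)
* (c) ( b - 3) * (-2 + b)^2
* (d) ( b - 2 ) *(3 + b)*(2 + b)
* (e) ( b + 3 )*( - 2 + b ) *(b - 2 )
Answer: e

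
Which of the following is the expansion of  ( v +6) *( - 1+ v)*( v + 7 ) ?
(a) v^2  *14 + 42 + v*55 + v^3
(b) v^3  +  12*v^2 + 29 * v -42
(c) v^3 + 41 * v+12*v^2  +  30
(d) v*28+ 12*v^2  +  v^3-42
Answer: b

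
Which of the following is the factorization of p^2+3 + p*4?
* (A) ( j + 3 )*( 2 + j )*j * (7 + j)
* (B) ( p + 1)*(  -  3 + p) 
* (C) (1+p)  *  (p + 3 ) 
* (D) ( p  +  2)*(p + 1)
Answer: C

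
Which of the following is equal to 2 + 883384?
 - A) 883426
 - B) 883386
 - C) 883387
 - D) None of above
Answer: B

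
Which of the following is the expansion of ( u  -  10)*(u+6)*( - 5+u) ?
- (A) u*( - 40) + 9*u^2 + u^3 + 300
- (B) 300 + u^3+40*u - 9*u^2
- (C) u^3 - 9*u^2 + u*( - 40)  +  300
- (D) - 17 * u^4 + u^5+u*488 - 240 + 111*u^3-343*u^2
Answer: C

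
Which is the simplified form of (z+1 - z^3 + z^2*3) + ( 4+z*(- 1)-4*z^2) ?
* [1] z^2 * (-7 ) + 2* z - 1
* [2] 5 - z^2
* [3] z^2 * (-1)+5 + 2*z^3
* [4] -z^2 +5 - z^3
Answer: 4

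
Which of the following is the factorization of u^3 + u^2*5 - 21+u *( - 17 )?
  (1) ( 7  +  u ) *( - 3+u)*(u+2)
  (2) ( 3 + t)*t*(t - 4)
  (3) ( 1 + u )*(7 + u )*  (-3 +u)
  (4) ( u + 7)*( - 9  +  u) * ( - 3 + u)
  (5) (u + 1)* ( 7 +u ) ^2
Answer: 3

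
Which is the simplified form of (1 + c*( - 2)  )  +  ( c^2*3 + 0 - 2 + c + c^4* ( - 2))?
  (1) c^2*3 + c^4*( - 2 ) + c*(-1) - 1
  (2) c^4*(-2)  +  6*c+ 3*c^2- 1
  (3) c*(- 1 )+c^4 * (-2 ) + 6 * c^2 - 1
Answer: 1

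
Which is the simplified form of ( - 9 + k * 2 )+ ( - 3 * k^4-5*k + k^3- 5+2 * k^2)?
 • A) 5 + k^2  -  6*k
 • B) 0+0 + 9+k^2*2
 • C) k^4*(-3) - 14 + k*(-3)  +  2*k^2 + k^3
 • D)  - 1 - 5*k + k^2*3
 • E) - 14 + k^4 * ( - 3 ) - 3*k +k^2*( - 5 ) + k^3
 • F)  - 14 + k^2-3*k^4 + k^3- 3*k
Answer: C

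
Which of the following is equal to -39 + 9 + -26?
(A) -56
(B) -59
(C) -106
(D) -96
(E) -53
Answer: A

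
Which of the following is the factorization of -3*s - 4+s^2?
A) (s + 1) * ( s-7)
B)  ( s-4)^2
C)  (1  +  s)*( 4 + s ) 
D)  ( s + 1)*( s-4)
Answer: D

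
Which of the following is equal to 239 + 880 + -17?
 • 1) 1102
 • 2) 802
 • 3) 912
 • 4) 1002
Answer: 1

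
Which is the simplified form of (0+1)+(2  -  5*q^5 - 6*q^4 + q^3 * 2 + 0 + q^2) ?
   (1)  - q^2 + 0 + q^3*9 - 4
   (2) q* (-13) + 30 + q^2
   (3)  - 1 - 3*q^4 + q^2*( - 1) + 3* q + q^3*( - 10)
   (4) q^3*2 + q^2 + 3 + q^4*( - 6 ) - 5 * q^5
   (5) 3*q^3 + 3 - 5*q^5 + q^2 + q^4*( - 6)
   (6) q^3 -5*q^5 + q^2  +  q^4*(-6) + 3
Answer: 4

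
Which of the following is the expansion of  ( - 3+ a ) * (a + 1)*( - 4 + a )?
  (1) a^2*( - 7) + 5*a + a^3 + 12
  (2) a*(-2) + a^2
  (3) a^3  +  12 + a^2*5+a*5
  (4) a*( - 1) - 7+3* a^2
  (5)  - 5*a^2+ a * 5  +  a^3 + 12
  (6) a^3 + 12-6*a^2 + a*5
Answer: 6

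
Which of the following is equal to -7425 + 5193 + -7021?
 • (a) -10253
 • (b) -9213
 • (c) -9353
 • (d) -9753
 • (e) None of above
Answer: e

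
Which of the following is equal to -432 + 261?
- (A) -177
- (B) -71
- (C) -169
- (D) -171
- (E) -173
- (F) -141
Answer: D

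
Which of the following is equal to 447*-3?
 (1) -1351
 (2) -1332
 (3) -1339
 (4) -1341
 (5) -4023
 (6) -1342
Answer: 4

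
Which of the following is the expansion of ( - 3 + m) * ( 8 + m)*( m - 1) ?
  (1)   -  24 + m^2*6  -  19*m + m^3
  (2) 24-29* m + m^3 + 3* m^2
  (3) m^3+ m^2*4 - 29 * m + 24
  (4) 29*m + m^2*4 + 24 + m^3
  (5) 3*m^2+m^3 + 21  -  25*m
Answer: 3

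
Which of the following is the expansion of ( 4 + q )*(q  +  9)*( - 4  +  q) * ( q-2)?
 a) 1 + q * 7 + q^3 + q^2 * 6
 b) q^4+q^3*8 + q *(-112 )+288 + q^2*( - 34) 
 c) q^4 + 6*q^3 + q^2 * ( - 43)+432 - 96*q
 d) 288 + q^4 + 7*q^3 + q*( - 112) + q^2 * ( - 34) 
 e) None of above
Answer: d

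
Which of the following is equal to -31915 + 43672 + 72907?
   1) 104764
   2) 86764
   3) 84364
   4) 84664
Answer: 4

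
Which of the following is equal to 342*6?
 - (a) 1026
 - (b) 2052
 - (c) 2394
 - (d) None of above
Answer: b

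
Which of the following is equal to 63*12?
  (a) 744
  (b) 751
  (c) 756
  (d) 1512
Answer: c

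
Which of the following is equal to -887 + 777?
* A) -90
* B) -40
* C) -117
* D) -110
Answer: D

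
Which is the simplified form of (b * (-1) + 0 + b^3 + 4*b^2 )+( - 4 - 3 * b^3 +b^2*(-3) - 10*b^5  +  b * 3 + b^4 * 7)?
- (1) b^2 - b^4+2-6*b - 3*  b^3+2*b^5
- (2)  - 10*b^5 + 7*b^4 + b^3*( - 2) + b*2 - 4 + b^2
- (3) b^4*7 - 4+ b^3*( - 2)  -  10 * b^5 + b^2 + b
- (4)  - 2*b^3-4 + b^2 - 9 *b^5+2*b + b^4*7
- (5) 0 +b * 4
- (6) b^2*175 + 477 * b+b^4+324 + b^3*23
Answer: 2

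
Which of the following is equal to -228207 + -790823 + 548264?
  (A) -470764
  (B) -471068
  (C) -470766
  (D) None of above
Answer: C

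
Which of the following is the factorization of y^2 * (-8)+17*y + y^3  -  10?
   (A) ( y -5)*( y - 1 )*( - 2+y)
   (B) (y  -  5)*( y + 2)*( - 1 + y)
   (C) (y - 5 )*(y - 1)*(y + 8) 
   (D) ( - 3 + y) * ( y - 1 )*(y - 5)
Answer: A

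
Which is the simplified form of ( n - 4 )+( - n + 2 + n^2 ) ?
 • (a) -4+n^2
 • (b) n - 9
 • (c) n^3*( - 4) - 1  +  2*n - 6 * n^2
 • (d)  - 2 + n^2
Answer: d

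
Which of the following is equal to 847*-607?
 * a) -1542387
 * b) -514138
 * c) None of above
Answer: c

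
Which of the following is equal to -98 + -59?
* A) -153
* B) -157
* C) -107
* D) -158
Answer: B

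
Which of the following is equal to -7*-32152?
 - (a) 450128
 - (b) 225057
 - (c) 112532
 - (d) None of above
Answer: d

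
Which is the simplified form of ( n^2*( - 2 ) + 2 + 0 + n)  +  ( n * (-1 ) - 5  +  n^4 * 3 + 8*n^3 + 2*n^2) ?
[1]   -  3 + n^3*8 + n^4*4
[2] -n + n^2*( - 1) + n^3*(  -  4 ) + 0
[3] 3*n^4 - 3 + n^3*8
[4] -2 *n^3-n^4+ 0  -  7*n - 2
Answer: 3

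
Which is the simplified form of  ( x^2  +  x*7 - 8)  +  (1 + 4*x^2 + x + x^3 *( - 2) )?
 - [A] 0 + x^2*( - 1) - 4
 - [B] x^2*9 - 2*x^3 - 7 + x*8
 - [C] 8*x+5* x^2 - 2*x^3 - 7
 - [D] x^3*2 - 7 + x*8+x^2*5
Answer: C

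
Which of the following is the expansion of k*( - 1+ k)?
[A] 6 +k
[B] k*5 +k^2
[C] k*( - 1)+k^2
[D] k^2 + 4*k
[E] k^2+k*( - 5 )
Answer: C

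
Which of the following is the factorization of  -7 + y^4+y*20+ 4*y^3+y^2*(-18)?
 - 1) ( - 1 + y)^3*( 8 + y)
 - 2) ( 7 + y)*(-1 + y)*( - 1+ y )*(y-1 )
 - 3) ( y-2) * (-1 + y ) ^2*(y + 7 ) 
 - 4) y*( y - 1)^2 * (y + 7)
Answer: 2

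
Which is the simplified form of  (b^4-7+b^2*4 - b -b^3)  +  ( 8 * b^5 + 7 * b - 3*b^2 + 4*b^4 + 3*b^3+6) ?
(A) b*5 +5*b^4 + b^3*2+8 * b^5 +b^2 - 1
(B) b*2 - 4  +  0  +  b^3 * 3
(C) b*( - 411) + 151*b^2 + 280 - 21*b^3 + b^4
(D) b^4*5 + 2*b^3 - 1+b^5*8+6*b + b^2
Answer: D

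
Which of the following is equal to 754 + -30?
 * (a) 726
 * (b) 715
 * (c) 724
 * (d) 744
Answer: c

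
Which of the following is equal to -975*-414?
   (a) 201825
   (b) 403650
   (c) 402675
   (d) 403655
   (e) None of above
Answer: b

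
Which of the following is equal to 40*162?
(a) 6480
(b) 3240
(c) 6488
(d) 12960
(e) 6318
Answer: a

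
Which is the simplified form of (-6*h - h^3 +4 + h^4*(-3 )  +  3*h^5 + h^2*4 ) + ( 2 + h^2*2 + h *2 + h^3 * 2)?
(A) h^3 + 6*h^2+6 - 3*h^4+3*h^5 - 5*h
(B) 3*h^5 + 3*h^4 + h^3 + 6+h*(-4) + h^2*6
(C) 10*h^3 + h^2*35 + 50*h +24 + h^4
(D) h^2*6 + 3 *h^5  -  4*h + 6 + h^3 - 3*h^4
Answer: D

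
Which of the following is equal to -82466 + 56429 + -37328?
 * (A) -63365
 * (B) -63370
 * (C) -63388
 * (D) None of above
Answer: A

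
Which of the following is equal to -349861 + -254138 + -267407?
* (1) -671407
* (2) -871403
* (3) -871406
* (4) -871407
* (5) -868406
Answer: 3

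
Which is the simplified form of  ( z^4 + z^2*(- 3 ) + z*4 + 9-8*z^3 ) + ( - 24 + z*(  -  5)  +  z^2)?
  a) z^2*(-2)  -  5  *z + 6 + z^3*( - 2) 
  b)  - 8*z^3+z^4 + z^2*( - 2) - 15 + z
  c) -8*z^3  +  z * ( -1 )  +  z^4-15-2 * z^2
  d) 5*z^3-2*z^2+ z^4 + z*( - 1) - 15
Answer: c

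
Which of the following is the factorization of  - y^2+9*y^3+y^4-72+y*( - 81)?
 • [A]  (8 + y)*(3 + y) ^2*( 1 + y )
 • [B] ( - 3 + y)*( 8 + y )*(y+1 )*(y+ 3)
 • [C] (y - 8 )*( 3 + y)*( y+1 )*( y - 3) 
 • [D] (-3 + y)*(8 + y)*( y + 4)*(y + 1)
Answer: B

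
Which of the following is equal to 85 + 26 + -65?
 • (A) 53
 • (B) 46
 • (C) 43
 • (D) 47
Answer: B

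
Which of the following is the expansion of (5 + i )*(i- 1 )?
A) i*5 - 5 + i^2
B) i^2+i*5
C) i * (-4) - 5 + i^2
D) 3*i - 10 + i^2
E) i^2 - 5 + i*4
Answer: E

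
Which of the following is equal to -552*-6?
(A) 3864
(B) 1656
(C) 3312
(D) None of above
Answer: C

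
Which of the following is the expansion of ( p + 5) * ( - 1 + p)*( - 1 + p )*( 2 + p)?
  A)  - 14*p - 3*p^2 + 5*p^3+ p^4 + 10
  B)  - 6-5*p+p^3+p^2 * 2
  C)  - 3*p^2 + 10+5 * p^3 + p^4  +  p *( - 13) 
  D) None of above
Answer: C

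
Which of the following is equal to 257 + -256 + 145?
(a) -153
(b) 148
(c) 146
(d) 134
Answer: c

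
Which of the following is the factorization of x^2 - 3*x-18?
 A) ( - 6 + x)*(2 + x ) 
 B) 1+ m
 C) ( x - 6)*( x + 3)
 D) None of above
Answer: C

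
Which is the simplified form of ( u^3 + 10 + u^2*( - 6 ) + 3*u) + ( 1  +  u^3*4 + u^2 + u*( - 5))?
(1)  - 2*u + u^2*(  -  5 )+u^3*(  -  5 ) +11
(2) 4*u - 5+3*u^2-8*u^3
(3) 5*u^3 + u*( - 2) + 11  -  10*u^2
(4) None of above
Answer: 4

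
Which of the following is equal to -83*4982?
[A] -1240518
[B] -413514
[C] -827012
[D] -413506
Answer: D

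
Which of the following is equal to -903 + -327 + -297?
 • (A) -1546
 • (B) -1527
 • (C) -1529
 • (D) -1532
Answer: B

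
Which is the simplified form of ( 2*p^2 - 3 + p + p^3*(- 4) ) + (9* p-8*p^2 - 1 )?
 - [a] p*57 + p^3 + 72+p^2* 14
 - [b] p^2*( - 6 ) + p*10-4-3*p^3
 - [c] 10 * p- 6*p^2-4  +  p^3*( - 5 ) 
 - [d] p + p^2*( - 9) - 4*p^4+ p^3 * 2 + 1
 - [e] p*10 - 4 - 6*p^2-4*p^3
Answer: e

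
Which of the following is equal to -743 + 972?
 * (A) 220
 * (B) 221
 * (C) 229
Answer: C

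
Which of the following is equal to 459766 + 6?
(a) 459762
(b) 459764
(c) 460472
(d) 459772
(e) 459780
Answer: d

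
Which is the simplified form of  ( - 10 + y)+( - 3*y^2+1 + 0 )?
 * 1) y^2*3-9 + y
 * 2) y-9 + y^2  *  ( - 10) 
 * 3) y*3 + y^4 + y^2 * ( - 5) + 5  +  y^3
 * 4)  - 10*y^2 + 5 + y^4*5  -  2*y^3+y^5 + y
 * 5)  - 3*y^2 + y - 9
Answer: 5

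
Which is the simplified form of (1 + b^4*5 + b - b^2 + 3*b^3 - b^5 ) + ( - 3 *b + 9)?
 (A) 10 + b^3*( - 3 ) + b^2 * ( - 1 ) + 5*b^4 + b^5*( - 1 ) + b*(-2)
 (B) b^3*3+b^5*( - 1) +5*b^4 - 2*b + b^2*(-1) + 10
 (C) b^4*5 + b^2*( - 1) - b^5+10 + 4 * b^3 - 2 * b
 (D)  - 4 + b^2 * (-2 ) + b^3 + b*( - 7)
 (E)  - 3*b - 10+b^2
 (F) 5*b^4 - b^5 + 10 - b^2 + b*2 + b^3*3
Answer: B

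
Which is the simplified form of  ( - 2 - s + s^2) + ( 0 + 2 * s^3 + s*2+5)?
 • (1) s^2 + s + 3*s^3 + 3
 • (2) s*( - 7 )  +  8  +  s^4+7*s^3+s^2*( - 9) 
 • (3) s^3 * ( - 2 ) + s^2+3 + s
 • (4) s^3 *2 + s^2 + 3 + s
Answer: 4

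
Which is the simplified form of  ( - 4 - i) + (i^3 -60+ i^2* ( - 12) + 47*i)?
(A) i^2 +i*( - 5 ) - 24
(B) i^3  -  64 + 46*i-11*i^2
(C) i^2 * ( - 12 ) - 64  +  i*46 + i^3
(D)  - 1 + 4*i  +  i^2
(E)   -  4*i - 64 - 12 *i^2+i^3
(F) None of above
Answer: C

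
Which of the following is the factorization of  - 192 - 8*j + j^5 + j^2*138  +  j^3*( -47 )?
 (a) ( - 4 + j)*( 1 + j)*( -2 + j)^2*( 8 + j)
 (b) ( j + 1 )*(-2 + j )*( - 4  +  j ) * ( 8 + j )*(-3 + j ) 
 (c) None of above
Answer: b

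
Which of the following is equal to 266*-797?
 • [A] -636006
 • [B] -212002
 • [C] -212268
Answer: B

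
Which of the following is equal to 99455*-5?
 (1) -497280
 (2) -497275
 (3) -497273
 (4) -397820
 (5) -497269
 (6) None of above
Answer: 2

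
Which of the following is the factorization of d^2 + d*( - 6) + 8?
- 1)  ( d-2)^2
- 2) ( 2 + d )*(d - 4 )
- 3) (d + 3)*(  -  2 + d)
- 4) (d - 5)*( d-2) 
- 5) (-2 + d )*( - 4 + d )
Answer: 5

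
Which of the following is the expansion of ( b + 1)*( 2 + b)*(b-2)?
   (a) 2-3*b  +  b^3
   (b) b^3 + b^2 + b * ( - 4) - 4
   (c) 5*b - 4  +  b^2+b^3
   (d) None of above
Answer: b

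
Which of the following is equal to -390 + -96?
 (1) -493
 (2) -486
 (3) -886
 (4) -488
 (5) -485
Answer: 2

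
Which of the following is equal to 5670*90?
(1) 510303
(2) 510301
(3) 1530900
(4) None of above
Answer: 4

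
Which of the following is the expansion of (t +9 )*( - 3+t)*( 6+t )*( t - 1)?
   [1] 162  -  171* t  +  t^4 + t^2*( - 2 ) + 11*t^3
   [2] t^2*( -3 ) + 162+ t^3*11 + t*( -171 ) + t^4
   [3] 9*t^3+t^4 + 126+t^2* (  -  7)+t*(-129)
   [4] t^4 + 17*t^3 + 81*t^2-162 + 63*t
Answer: 2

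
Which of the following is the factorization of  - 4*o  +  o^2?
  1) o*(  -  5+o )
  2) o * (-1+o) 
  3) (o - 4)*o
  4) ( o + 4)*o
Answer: 3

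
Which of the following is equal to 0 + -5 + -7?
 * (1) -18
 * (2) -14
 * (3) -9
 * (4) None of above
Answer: 4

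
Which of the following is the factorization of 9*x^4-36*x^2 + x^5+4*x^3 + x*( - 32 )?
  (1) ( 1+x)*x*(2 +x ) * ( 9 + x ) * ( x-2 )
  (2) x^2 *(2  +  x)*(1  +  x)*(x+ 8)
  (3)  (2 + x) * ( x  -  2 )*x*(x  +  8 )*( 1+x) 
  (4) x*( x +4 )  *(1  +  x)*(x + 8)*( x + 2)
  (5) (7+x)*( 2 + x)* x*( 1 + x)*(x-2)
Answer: 3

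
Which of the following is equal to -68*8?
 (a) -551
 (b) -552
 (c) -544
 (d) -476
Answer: c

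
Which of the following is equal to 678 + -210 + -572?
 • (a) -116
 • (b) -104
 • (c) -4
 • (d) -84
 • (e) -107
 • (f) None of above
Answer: b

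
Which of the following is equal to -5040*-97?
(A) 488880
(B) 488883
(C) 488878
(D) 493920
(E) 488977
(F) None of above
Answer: A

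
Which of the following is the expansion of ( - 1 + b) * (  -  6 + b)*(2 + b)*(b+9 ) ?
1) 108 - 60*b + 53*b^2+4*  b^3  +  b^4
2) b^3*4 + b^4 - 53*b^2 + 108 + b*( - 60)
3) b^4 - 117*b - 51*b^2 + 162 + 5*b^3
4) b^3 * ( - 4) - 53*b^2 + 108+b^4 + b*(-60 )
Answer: 2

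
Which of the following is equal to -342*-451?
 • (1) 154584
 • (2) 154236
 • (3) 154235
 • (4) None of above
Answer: 4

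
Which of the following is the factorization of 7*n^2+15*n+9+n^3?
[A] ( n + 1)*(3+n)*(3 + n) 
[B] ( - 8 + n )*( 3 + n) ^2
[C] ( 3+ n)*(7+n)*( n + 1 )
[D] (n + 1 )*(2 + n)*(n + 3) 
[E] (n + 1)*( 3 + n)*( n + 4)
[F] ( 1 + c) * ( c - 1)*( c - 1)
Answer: A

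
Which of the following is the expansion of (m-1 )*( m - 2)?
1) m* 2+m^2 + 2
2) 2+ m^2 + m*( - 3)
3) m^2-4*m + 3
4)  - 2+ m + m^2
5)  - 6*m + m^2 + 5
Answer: 2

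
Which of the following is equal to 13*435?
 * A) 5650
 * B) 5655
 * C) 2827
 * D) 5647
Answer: B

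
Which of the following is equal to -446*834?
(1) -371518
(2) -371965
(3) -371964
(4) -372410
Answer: 3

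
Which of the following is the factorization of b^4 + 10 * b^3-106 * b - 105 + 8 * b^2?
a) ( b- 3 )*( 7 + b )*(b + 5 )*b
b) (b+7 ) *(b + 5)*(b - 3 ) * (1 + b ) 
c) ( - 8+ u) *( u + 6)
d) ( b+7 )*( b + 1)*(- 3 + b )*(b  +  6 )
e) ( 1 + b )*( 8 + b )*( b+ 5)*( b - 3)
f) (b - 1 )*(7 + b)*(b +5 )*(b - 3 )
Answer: b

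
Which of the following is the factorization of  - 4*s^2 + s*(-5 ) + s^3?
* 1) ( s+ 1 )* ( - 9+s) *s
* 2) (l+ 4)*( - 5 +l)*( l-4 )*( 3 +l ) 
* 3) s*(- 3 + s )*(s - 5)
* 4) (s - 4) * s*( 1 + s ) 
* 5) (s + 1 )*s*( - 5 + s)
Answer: 5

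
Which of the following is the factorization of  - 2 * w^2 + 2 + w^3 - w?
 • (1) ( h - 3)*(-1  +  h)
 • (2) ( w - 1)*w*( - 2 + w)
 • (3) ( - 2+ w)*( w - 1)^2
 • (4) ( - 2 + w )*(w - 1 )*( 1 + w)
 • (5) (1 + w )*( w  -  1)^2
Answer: 4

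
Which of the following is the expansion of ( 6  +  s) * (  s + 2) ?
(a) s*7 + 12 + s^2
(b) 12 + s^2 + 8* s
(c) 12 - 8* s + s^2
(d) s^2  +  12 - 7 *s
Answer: b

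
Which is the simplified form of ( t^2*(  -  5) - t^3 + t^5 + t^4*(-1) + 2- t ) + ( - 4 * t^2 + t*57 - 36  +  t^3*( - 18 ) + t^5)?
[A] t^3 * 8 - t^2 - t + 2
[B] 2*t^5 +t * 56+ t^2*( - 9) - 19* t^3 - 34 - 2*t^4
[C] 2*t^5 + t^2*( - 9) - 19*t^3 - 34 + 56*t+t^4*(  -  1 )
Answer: C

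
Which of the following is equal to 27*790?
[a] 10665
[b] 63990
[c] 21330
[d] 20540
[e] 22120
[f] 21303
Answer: c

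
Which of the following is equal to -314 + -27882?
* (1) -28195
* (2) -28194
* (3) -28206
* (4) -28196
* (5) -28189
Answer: 4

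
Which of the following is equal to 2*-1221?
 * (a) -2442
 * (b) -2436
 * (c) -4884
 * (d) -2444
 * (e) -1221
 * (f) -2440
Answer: a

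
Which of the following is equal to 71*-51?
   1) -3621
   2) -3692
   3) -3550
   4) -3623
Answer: 1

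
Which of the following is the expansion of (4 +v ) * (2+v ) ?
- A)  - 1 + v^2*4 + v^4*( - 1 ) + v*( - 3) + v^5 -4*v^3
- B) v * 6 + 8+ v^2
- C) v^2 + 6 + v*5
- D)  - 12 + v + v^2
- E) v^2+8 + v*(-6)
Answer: B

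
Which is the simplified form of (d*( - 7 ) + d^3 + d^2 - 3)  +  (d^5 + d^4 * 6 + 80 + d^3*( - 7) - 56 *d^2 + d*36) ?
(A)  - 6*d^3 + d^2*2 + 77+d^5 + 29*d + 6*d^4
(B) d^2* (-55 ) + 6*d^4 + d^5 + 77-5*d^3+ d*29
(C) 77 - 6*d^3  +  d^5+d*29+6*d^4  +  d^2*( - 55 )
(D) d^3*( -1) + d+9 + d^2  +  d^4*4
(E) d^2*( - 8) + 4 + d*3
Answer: C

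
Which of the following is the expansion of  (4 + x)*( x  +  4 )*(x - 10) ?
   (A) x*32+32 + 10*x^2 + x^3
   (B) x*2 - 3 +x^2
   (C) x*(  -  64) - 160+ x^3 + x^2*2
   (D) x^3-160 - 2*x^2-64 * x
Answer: D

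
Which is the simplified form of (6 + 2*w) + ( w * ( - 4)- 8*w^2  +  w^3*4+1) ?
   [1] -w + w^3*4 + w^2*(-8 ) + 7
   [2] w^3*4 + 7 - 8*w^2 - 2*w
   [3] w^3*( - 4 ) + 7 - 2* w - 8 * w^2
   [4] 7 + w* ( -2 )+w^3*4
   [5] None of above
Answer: 2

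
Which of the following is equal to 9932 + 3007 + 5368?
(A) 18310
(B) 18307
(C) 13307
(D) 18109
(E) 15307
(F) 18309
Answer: B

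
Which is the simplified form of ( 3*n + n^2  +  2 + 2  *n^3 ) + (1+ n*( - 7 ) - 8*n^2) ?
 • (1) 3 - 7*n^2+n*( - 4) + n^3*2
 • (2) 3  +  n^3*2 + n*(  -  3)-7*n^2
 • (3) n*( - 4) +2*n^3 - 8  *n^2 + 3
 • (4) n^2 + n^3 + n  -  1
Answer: 1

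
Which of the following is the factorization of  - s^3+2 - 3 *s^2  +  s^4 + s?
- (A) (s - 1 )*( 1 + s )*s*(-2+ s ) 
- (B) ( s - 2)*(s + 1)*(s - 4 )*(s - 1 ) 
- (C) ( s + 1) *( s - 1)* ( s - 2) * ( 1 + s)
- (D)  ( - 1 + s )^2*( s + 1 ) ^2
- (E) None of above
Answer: C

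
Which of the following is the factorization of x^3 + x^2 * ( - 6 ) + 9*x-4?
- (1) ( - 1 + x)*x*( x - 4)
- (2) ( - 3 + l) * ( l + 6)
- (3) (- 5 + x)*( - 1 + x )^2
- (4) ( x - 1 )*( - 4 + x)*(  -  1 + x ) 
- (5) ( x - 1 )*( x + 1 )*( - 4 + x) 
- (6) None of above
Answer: 4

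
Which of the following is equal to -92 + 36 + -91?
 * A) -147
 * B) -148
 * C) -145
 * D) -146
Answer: A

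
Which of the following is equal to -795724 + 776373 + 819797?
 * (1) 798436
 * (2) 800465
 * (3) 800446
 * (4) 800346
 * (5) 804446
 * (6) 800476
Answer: 3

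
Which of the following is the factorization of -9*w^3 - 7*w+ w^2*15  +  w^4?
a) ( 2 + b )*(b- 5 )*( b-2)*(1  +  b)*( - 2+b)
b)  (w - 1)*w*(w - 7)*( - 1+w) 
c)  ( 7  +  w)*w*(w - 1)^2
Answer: b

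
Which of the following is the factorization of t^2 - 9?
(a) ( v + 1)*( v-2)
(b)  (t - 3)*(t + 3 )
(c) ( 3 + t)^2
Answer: b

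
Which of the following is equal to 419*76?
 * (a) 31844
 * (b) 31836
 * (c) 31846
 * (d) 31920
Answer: a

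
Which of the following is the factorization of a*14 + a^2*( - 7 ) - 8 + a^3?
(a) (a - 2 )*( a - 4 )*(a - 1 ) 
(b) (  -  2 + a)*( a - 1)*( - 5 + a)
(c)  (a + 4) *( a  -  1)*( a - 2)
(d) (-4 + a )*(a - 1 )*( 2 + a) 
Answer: a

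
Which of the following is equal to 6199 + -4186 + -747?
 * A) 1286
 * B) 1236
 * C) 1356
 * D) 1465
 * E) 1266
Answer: E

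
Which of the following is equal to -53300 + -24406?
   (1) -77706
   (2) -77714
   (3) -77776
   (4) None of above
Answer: 1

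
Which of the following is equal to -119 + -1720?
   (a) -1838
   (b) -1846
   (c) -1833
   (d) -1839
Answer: d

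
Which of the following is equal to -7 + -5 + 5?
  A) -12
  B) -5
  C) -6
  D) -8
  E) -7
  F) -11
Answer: E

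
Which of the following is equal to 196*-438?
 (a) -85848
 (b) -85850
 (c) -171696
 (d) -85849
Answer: a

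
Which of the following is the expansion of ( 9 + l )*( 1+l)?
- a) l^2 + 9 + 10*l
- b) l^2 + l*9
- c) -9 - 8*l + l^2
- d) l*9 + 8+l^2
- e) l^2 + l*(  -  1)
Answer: a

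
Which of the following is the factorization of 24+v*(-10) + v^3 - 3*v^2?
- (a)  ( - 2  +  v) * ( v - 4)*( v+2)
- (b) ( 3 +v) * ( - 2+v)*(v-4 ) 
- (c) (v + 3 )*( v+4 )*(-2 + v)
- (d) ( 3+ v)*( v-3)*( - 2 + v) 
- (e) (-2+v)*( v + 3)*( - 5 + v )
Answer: b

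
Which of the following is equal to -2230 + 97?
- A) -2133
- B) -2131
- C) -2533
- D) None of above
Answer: A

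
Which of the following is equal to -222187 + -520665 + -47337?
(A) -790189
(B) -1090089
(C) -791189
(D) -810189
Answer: A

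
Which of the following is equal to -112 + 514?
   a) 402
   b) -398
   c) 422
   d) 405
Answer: a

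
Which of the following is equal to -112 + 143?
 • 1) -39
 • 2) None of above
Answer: 2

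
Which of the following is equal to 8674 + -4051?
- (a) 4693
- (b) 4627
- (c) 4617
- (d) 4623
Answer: d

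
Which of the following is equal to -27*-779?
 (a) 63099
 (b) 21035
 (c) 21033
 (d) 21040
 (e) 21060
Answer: c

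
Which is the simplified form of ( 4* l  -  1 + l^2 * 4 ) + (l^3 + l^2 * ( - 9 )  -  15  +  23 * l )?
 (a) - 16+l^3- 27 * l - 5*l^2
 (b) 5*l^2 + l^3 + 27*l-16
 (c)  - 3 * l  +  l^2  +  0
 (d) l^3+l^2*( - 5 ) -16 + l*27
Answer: d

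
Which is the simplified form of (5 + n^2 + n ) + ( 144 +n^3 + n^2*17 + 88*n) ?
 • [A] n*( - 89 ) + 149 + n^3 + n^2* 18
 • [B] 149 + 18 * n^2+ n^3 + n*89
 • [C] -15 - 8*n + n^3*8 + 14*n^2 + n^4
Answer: B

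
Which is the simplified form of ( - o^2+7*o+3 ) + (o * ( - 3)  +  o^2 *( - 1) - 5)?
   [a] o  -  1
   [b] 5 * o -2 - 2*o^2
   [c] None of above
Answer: c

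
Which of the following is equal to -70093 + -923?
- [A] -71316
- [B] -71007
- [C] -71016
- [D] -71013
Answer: C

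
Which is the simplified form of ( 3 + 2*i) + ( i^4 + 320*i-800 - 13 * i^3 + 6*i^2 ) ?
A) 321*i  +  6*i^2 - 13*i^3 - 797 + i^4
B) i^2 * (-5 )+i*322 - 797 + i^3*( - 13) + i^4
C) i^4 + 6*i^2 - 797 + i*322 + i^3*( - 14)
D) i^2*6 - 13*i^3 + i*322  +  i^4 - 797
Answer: D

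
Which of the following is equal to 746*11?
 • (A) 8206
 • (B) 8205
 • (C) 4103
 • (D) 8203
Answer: A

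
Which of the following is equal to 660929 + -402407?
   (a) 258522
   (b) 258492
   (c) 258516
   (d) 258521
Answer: a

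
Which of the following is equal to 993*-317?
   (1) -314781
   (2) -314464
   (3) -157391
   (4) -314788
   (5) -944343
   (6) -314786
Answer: 1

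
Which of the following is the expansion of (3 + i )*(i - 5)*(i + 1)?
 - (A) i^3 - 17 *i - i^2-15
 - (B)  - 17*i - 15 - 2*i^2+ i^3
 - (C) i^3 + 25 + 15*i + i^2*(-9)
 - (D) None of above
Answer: A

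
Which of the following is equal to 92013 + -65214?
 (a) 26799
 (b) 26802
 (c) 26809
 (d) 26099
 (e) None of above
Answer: a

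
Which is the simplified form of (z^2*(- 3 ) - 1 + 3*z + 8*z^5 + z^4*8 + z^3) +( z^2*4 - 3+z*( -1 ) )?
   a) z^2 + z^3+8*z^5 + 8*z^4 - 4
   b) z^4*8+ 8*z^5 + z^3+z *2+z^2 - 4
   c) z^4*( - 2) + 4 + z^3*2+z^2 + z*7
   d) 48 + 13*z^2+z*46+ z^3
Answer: b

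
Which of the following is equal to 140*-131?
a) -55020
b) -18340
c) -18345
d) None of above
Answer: b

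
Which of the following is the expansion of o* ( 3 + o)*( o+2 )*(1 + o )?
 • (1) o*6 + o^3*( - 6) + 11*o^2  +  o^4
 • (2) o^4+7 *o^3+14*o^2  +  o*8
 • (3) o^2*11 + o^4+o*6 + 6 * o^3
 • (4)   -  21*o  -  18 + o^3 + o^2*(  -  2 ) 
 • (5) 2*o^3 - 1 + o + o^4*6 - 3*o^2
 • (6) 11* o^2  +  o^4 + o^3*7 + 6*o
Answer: 3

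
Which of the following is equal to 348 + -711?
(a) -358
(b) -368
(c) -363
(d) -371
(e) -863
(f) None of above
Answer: c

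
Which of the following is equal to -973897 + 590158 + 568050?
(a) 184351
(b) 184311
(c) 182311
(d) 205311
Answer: b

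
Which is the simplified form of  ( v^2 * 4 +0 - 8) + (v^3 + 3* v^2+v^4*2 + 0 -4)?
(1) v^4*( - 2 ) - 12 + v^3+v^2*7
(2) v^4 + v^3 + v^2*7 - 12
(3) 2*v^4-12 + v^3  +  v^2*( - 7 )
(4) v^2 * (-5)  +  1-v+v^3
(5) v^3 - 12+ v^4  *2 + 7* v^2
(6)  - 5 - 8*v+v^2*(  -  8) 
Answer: 5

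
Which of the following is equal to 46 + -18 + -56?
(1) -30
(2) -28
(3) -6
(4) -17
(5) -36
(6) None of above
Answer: 2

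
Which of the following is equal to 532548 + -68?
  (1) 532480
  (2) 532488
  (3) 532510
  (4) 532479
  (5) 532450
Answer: 1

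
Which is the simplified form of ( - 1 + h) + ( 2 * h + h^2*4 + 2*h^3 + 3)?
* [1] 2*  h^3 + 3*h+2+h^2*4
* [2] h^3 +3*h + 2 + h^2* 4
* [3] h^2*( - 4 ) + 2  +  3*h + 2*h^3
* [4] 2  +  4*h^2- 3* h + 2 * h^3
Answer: 1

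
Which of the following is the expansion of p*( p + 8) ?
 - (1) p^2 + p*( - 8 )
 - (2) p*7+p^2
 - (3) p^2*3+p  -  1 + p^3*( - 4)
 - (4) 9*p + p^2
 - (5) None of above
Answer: 5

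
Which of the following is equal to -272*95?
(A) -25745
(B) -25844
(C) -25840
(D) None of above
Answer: C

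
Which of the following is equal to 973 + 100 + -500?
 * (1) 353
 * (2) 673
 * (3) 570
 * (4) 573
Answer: 4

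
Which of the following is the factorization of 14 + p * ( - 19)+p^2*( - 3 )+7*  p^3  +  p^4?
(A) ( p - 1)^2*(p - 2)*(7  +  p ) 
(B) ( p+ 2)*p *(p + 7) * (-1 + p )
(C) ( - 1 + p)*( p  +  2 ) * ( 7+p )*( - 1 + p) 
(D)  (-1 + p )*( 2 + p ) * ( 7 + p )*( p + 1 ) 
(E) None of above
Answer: C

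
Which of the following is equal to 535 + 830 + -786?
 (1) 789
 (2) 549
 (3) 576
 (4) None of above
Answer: 4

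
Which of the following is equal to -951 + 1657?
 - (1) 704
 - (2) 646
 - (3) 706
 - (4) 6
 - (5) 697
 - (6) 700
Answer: 3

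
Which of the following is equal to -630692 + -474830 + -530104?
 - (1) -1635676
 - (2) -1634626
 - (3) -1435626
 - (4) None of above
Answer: 4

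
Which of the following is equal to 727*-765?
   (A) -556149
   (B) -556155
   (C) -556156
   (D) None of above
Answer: B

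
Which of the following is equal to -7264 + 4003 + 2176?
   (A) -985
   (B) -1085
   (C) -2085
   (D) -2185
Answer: B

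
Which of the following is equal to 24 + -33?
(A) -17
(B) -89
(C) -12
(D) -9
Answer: D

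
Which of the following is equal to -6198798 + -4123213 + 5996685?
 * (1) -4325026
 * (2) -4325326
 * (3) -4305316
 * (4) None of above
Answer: 2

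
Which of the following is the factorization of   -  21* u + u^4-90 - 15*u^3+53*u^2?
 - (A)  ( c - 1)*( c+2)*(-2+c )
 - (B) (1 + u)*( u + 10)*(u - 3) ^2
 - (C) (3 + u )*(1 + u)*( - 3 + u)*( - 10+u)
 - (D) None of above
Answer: D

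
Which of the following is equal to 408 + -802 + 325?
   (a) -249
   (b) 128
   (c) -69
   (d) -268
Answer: c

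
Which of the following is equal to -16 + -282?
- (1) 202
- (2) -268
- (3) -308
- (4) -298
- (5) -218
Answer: 4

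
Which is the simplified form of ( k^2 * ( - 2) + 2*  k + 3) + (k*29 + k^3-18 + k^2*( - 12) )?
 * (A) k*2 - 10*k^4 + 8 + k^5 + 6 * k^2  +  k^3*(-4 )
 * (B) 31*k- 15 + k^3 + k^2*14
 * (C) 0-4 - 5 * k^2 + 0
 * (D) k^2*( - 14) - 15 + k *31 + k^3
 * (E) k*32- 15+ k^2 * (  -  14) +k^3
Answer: D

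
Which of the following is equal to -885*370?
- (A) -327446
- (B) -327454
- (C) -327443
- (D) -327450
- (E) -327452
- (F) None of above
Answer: D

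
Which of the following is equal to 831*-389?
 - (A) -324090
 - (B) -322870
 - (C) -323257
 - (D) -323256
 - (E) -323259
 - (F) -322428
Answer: E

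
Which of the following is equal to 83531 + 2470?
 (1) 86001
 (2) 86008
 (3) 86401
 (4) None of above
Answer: 1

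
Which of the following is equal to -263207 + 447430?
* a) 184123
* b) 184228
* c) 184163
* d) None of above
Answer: d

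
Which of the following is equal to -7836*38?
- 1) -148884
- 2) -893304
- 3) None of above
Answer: 3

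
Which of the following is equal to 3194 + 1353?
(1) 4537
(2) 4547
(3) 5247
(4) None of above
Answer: 2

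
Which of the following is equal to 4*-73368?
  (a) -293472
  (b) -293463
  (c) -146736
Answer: a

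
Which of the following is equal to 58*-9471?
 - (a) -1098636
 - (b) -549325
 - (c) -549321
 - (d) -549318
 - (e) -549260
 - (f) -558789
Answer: d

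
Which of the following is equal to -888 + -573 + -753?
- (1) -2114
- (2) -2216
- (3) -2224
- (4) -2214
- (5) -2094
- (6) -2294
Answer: 4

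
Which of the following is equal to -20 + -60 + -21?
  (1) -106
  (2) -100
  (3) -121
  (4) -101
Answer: 4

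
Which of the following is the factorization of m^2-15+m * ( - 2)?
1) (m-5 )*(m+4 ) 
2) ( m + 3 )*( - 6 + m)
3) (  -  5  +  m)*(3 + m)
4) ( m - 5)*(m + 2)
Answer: 3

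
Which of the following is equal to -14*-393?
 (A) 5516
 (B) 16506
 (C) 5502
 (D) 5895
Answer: C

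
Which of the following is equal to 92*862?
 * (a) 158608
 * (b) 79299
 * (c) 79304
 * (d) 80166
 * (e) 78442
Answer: c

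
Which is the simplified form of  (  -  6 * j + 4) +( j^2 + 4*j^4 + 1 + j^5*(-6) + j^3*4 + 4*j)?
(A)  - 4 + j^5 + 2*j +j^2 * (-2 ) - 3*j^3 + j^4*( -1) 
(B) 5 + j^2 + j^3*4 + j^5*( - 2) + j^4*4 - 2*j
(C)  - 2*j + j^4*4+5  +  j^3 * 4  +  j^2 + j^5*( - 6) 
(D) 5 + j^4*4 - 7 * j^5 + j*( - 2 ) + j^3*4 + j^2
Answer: C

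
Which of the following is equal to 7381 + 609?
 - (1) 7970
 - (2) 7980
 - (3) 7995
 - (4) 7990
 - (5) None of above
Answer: 4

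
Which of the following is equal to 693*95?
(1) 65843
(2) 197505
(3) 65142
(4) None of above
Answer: 4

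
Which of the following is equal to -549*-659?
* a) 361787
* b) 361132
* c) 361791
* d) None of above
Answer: c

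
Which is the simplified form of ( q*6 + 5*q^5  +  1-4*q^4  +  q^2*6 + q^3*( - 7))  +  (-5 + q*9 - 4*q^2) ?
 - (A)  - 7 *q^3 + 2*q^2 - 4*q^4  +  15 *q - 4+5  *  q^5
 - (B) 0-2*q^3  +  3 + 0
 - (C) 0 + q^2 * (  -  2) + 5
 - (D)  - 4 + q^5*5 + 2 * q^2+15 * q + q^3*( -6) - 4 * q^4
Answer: A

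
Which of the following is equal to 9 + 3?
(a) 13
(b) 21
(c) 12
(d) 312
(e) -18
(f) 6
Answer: c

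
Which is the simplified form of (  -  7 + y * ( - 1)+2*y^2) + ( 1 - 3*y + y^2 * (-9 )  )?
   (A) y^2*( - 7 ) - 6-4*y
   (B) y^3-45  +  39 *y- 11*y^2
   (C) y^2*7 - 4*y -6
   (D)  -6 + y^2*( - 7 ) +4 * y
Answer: A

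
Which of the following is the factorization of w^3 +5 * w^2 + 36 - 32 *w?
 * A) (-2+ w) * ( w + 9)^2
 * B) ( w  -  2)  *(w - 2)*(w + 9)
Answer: B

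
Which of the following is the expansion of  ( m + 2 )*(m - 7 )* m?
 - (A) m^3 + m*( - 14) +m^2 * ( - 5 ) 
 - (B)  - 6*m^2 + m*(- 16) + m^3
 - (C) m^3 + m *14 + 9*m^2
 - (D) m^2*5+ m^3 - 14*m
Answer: A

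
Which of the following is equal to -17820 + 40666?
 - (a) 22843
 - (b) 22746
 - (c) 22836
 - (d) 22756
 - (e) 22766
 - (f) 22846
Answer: f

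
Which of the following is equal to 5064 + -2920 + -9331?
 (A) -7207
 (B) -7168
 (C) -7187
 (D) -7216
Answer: C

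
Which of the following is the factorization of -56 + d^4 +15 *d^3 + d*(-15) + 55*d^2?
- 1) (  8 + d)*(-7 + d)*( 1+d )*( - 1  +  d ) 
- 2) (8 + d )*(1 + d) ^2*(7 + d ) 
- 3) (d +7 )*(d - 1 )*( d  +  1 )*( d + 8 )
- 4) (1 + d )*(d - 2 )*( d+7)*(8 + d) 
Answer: 3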